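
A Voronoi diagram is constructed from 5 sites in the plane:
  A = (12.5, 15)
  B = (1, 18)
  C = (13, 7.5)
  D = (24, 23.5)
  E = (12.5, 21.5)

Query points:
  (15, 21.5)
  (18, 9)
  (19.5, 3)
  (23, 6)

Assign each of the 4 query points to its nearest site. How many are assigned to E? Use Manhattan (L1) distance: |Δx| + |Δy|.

(15, 21.5) — d to each: A:9, B:17.5, C:16, D:11, E:2.5 → nearest is E
(18, 9) — d to each: A:11.5, B:26, C:6.5, D:20.5, E:18 → nearest is C
(19.5, 3) — d to each: A:19, B:33.5, C:11, D:25, E:25.5 → nearest is C
(23, 6) — d to each: A:19.5, B:34, C:11.5, D:18.5, E:26 → nearest is C
1 of the 4 points has E as nearest.

1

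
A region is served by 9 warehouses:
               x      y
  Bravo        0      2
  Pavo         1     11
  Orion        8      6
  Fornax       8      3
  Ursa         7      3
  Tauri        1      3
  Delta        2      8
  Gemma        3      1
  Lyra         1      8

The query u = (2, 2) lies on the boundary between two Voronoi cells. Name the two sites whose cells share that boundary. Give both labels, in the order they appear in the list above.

Squared distances from u to each site:
d²(u, Bravo) = 4 + 0 = 4
d²(u, Pavo) = 1 + 81 = 82
d²(u, Orion) = 36 + 16 = 52
d²(u, Fornax) = 36 + 1 = 37
d²(u, Ursa) = 25 + 1 = 26
d²(u, Tauri) = 1 + 1 = 2
d²(u, Delta) = 0 + 36 = 36
d²(u, Gemma) = 1 + 1 = 2
d²(u, Lyra) = 1 + 36 = 37
u is equidistant from Tauri and Gemma (both at squared distance 2), and every other site is strictly farther — so u lies on the Tauri–Gemma Voronoi edge.

Tauri and Gemma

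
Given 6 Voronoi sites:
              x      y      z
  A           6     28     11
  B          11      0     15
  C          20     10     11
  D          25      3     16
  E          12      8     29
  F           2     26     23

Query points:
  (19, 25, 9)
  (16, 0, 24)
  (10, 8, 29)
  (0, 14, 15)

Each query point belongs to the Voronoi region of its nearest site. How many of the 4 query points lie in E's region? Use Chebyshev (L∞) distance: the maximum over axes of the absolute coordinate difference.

2

(19, 25, 9) — d to each: A:13, B:25, C:15, D:22, E:20, F:17 → nearest is A
(16, 0, 24) — d to each: A:28, B:9, C:13, D:9, E:8, F:26 → nearest is E
(10, 8, 29) — d to each: A:20, B:14, C:18, D:15, E:2, F:18 → nearest is E
(0, 14, 15) — d to each: A:14, B:14, C:20, D:25, E:14, F:12 → nearest is F
2 of the 4 points have E as nearest.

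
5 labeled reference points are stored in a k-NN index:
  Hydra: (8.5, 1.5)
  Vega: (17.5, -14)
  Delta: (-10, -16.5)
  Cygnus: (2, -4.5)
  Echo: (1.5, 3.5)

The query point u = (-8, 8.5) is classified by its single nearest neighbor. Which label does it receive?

Echo

Squared Euclidean distances:
d²(u, Hydra) = 272.25 + 49 = 321.25
d²(u, Vega) = 650.25 + 506.25 = 1156.5
d²(u, Delta) = 4 + 625 = 629
d²(u, Cygnus) = 100 + 169 = 269
d²(u, Echo) = 90.25 + 25 = 115.25
The smallest is to Echo, so u lies in the Voronoi region of Echo.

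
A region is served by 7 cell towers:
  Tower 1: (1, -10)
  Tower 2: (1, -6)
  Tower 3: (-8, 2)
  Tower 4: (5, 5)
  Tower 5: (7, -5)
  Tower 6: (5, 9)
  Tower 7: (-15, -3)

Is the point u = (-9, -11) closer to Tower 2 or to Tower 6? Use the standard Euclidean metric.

Tower 2

Compare squared distances:
d²(u, Tower 2) = (-9−1)² + (-11−(-6))² = 100 + 25 = 125
d²(u, Tower 6) = (-9−5)² + (-11−9)² = 196 + 400 = 596
125 < 596, so Tower 2 is closer.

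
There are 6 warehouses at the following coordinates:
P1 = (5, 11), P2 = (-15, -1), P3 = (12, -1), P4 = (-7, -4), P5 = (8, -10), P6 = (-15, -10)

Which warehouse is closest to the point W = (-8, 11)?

P1

Squared Euclidean distances:
|WP1|² = (-8−5)² + (11−11)² = 169 + 0 = 169
|WP2|² = (-8−(-15))² + (11−(-1))² = 49 + 144 = 193
|WP3|² = (-8−12)² + (11−(-1))² = 400 + 144 = 544
|WP4|² = (-8−(-7))² + (11−(-4))² = 1 + 225 = 226
|WP5|² = (-8−8)² + (11−(-10))² = 256 + 441 = 697
|WP6|² = (-8−(-15))² + (11−(-10))² = 49 + 441 = 490
Minimum is at P1.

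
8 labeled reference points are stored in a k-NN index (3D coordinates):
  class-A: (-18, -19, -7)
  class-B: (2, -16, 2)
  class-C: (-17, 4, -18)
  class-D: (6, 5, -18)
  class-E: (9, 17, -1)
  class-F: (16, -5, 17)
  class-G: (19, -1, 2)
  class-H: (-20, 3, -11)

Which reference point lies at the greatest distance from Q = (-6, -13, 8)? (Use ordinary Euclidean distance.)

class-E

Since √ is increasing, it suffices to compare squared distances:
d²(Q, class-A) = 144 + 36 + 225 = 405
d²(Q, class-B) = 64 + 9 + 36 = 109
d²(Q, class-C) = 121 + 289 + 676 = 1086
d²(Q, class-D) = 144 + 324 + 676 = 1144
d²(Q, class-E) = 225 + 900 + 81 = 1206
d²(Q, class-F) = 484 + 64 + 81 = 629
d²(Q, class-G) = 625 + 144 + 36 = 805
d²(Q, class-H) = 196 + 256 + 361 = 813
The largest is to class-E.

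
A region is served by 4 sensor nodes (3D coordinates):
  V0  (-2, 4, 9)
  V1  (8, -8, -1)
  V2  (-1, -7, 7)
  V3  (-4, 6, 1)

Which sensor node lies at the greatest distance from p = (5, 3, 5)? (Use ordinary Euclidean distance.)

V1

Since √ is increasing, it suffices to compare squared distances:
|pV0|² = (5−(-2))² + (3−4)² + (5−9)² = 49 + 1 + 16 = 66
|pV1|² = (5−8)² + (3−(-8))² + (5−(-1))² = 9 + 121 + 36 = 166
|pV2|² = (5−(-1))² + (3−(-7))² + (5−7)² = 36 + 100 + 4 = 140
|pV3|² = (5−(-4))² + (3−6)² + (5−1)² = 81 + 9 + 16 = 106
The largest is to V1.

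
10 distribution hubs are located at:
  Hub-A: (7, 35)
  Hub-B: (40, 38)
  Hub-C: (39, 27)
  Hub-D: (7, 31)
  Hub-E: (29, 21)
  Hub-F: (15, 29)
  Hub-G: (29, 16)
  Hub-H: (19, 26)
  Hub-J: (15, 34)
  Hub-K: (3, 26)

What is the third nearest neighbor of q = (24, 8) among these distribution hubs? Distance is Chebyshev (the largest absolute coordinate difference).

Hub-H

d(q, Hub-A) = max(17, 27) = 27
d(q, Hub-B) = max(16, 30) = 30
d(q, Hub-C) = max(15, 19) = 19
d(q, Hub-D) = max(17, 23) = 23
d(q, Hub-E) = max(5, 13) = 13
d(q, Hub-F) = max(9, 21) = 21
d(q, Hub-G) = max(5, 8) = 8
d(q, Hub-H) = max(5, 18) = 18
d(q, Hub-J) = max(9, 26) = 26
d(q, Hub-K) = max(21, 18) = 21
Sorted ascending: Hub-G, Hub-E, Hub-H, Hub-C, … — the third-nearest is Hub-H.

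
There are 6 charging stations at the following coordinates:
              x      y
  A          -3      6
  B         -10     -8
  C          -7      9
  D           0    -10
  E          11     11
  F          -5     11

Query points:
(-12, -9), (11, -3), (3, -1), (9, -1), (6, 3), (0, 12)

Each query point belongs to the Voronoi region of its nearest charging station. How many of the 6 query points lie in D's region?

1

(-12, -9) — d² to each: A:306, B:5, C:349, D:145, E:929, F:449 → nearest is B
(11, -3) — d² to each: A:277, B:466, C:468, D:170, E:196, F:452 → nearest is D
(3, -1) — d² to each: A:85, B:218, C:200, D:90, E:208, F:208 → nearest is A
(9, -1) — d² to each: A:193, B:410, C:356, D:162, E:148, F:340 → nearest is E
(6, 3) — d² to each: A:90, B:377, C:205, D:205, E:89, F:185 → nearest is E
(0, 12) — d² to each: A:45, B:500, C:58, D:484, E:122, F:26 → nearest is F
1 of the 6 points has D as nearest.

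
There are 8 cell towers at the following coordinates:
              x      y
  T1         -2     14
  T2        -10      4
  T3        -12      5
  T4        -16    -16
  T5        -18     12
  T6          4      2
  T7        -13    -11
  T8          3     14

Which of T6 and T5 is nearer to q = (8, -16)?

Compare squared distances:
|qT6|² = (8−4)² + (-16−2)² = 16 + 324 = 340
|qT5|² = (8−(-18))² + (-16−12)² = 676 + 784 = 1460
340 < 1460, so T6 is closer.

T6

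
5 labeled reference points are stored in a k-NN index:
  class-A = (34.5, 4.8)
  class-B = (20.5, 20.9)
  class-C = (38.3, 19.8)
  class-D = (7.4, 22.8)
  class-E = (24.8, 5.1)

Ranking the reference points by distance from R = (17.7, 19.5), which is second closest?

Compare squared distances (the ordering matches that of the actual distances):
d²(R, class-A) = (17.7−34.5)² + (19.5−4.8)² = 282.24 + 216.09 = 498.33
d²(R, class-B) = (17.7−20.5)² + (19.5−20.9)² = 7.84 + 1.96 = 9.8
d²(R, class-C) = (17.7−38.3)² + (19.5−19.8)² = 424.36 + 0.09 = 424.45
d²(R, class-D) = (17.7−7.4)² + (19.5−22.8)² = 106.09 + 10.89 = 116.98
d²(R, class-E) = (17.7−24.8)² + (19.5−5.1)² = 50.41 + 207.36 = 257.77
Sorted ascending: class-B, class-D, class-E, … — the second-nearest is class-D.

class-D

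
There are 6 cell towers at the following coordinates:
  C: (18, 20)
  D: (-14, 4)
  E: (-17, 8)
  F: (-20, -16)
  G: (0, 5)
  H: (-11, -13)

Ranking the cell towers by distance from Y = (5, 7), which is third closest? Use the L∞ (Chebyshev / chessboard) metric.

d(Y,C) = max(13, 13) = 13
d(Y,D) = max(19, 3) = 19
d(Y,E) = max(22, 1) = 22
d(Y,F) = max(25, 23) = 25
d(Y,G) = max(5, 2) = 5
d(Y,H) = max(16, 20) = 20
Sorted ascending: G, C, D, H, … — the third-nearest is D.

D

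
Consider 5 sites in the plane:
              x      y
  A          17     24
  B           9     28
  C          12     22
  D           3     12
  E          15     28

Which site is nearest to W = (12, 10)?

D

Since √ is increasing, it suffices to compare squared distances:
|WA|² = (12−17)² + (10−24)² = 25 + 196 = 221
|WB|² = (12−9)² + (10−28)² = 9 + 324 = 333
|WC|² = (12−12)² + (10−22)² = 0 + 144 = 144
|WD|² = (12−3)² + (10−12)² = 81 + 4 = 85
|WE|² = (12−15)² + (10−28)² = 9 + 324 = 333
The smallest is to D, so W lies in the Voronoi region of D.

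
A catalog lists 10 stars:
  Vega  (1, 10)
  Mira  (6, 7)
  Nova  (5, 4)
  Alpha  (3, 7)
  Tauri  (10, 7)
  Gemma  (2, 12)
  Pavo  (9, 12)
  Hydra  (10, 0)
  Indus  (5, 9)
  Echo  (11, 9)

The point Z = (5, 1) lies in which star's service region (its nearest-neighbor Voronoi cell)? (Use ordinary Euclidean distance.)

Nova

Squared Euclidean distances:
d²(Z, Vega) = 16 + 81 = 97
d²(Z, Mira) = 1 + 36 = 37
d²(Z, Nova) = 0 + 9 = 9
d²(Z, Alpha) = 4 + 36 = 40
d²(Z, Tauri) = 25 + 36 = 61
d²(Z, Gemma) = 9 + 121 = 130
d²(Z, Pavo) = 16 + 121 = 137
d²(Z, Hydra) = 25 + 1 = 26
d²(Z, Indus) = 0 + 64 = 64
d²(Z, Echo) = 36 + 64 = 100
Minimum is at Nova.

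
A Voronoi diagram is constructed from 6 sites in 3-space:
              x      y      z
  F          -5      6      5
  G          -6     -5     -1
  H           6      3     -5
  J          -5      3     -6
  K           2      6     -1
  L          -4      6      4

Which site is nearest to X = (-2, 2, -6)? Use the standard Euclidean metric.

Since √ is increasing, it suffices to compare squared distances:
|XF|² = (-2−(-5))² + (2−6)² + (-6−5)² = 9 + 16 + 121 = 146
|XG|² = (-2−(-6))² + (2−(-5))² + (-6−(-1))² = 16 + 49 + 25 = 90
|XH|² = (-2−6)² + (2−3)² + (-6−(-5))² = 64 + 1 + 1 = 66
|XJ|² = (-2−(-5))² + (2−3)² + (-6−(-6))² = 9 + 1 + 0 = 10
|XK|² = (-2−2)² + (2−6)² + (-6−(-1))² = 16 + 16 + 25 = 57
|XL|² = (-2−(-4))² + (2−6)² + (-6−4)² = 4 + 16 + 100 = 120
Minimum is at J.

J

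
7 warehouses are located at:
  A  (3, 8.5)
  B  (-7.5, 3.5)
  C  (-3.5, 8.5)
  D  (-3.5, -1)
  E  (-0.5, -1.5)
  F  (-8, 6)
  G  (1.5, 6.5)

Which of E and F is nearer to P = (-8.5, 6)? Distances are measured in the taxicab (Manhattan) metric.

d(P,E) = |-8.5−(-0.5)| + |6−(-1.5)| = 8 + 7.5 = 15.5
d(P,F) = |-8.5−(-8)| + |6−6| = 0.5 + 0 = 0.5
15.5 > 0.5, so F is closer.

F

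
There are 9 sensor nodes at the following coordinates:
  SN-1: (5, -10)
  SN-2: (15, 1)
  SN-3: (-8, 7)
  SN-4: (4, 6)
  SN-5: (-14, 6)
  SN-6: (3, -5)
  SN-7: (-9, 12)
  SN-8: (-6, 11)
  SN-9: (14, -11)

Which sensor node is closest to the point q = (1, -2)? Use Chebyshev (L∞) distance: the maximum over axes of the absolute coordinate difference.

SN-6

d(q, SN-1) = max(4, 8) = 8
d(q, SN-2) = max(14, 3) = 14
d(q, SN-3) = max(9, 9) = 9
d(q, SN-4) = max(3, 8) = 8
d(q, SN-5) = max(15, 8) = 15
d(q, SN-6) = max(2, 3) = 3
d(q, SN-7) = max(10, 14) = 14
d(q, SN-8) = max(7, 13) = 13
d(q, SN-9) = max(13, 9) = 13
SN-6 is nearest.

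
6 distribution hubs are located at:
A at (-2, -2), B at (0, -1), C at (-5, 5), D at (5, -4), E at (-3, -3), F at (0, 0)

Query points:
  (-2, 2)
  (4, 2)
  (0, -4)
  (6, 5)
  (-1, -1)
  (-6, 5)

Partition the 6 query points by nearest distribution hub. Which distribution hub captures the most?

(-2, 2) — d² to each: A:16, B:13, C:18, D:85, E:26, F:8 → nearest is F
(4, 2) — d² to each: A:52, B:25, C:90, D:37, E:74, F:20 → nearest is F
(0, -4) — d² to each: A:8, B:9, C:106, D:25, E:10, F:16 → nearest is A
(6, 5) — d² to each: A:113, B:72, C:121, D:82, E:145, F:61 → nearest is F
(-1, -1) — d² to each: A:2, B:1, C:52, D:45, E:8, F:2 → nearest is B
(-6, 5) — d² to each: A:65, B:72, C:1, D:202, E:73, F:61 → nearest is C
Tally — A:1, B:1, C:1, F:3. F captures the most (3).

F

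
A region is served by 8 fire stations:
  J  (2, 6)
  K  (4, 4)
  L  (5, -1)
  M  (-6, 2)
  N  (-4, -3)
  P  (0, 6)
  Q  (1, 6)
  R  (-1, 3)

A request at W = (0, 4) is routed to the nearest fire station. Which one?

Compare squared distances (the ordering matches that of the actual distances):
|WJ|² = 4 + 4 = 8
|WK|² = 16 + 0 = 16
|WL|² = 25 + 25 = 50
|WM|² = 36 + 4 = 40
|WN|² = 16 + 49 = 65
|WP|² = 0 + 4 = 4
|WQ|² = 1 + 4 = 5
|WR|² = 1 + 1 = 2
Minimum is at R.

R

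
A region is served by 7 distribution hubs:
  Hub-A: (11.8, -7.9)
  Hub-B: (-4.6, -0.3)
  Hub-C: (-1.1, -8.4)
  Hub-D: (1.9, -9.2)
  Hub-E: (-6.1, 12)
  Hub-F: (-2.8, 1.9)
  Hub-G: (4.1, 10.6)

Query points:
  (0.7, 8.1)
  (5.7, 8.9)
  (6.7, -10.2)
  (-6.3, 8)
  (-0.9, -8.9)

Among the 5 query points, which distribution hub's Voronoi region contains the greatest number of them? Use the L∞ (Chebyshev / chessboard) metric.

Hub-G

(0.7, 8.1) — d to each: Hub-A:16, Hub-B:8.4, Hub-C:16.5, Hub-D:17.3, Hub-E:6.8, Hub-F:6.2, Hub-G:3.4 → nearest is Hub-G
(5.7, 8.9) — d to each: Hub-A:16.8, Hub-B:10.3, Hub-C:17.3, Hub-D:18.1, Hub-E:11.8, Hub-F:8.5, Hub-G:1.7 → nearest is Hub-G
(6.7, -10.2) — d to each: Hub-A:5.1, Hub-B:11.3, Hub-C:7.8, Hub-D:4.8, Hub-E:22.2, Hub-F:12.1, Hub-G:20.8 → nearest is Hub-D
(-6.3, 8) — d to each: Hub-A:18.1, Hub-B:8.3, Hub-C:16.4, Hub-D:17.2, Hub-E:4, Hub-F:6.1, Hub-G:10.4 → nearest is Hub-E
(-0.9, -8.9) — d to each: Hub-A:12.7, Hub-B:8.6, Hub-C:0.5, Hub-D:2.8, Hub-E:20.9, Hub-F:10.8, Hub-G:19.5 → nearest is Hub-C
Tally — Hub-C:1, Hub-D:1, Hub-E:1, Hub-G:2. Hub-G captures the most (2).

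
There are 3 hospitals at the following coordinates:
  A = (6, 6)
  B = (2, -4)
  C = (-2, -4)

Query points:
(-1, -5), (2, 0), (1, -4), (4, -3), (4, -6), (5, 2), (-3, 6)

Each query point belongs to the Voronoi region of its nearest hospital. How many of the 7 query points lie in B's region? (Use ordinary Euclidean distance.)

(-1, -5) — d² to each: A:170, B:10, C:2 → nearest is C
(2, 0) — d² to each: A:52, B:16, C:32 → nearest is B
(1, -4) — d² to each: A:125, B:1, C:9 → nearest is B
(4, -3) — d² to each: A:85, B:5, C:37 → nearest is B
(4, -6) — d² to each: A:148, B:8, C:40 → nearest is B
(5, 2) — d² to each: A:17, B:45, C:85 → nearest is A
(-3, 6) — d² to each: A:81, B:125, C:101 → nearest is A
4 of the 7 points have B as nearest.

4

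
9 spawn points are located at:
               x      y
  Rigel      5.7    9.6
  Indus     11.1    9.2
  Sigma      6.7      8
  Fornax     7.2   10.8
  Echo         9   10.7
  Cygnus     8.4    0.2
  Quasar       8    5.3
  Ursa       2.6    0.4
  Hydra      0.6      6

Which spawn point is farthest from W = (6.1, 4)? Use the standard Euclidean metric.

Echo

Since √ is increasing, it suffices to compare squared distances:
d²(W, Rigel) = (6.1−5.7)² + (4−9.6)² = 0.16 + 31.36 = 31.52
d²(W, Indus) = (6.1−11.1)² + (4−9.2)² = 25 + 27.04 = 52.04
d²(W, Sigma) = (6.1−6.7)² + (4−8)² = 0.36 + 16 = 16.36
d²(W, Fornax) = (6.1−7.2)² + (4−10.8)² = 1.21 + 46.24 = 47.45
d²(W, Echo) = (6.1−9)² + (4−10.7)² = 8.41 + 44.89 = 53.3
d²(W, Cygnus) = (6.1−8.4)² + (4−0.2)² = 5.29 + 14.44 = 19.73
d²(W, Quasar) = (6.1−8)² + (4−5.3)² = 3.61 + 1.69 = 5.3
d²(W, Ursa) = (6.1−2.6)² + (4−0.4)² = 12.25 + 12.96 = 25.21
d²(W, Hydra) = (6.1−0.6)² + (4−6)² = 30.25 + 4 = 34.25
The largest is to Echo.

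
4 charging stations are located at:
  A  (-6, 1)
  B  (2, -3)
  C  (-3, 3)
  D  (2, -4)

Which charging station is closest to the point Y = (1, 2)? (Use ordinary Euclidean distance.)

Compare squared distances (the ordering matches that of the actual distances):
|YA|² = (1−(-6))² + (2−1)² = 49 + 1 = 50
|YB|² = (1−2)² + (2−(-3))² = 1 + 25 = 26
|YC|² = (1−(-3))² + (2−3)² = 16 + 1 = 17
|YD|² = (1−2)² + (2−(-4))² = 1 + 36 = 37
Minimum is at C.

C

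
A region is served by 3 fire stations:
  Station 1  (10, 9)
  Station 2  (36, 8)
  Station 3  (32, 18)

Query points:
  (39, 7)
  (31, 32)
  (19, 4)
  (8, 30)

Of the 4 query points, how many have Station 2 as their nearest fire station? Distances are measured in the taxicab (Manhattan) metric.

1

(39, 7) — d to each: Station 1:31, Station 2:4, Station 3:18 → nearest is Station 2
(31, 32) — d to each: Station 1:44, Station 2:29, Station 3:15 → nearest is Station 3
(19, 4) — d to each: Station 1:14, Station 2:21, Station 3:27 → nearest is Station 1
(8, 30) — d to each: Station 1:23, Station 2:50, Station 3:36 → nearest is Station 1
1 of the 4 points has Station 2 as nearest.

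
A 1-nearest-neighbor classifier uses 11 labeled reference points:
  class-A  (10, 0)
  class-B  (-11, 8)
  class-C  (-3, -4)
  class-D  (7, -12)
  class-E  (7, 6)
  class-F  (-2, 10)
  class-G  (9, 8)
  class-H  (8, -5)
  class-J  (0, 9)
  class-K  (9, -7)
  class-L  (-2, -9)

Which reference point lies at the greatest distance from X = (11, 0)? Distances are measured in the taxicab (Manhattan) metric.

class-B

d(X, class-A) = 1 + 0 = 1
d(X, class-B) = 22 + 8 = 30
d(X, class-C) = 14 + 4 = 18
d(X, class-D) = 4 + 12 = 16
d(X, class-E) = 4 + 6 = 10
d(X, class-F) = 13 + 10 = 23
d(X, class-G) = 2 + 8 = 10
d(X, class-H) = 3 + 5 = 8
d(X, class-J) = 11 + 9 = 20
d(X, class-K) = 2 + 7 = 9
d(X, class-L) = 13 + 9 = 22
The largest is to class-B.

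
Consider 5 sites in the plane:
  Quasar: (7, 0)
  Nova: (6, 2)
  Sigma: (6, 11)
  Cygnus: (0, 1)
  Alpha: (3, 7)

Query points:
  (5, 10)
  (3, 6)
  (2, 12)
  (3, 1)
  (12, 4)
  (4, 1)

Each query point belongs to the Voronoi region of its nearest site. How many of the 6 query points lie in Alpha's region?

(5, 10) — d² to each: Quasar:104, Nova:65, Sigma:2, Cygnus:106, Alpha:13 → nearest is Sigma
(3, 6) — d² to each: Quasar:52, Nova:25, Sigma:34, Cygnus:34, Alpha:1 → nearest is Alpha
(2, 12) — d² to each: Quasar:169, Nova:116, Sigma:17, Cygnus:125, Alpha:26 → nearest is Sigma
(3, 1) — d² to each: Quasar:17, Nova:10, Sigma:109, Cygnus:9, Alpha:36 → nearest is Cygnus
(12, 4) — d² to each: Quasar:41, Nova:40, Sigma:85, Cygnus:153, Alpha:90 → nearest is Nova
(4, 1) — d² to each: Quasar:10, Nova:5, Sigma:104, Cygnus:16, Alpha:37 → nearest is Nova
1 of the 6 points has Alpha as nearest.

1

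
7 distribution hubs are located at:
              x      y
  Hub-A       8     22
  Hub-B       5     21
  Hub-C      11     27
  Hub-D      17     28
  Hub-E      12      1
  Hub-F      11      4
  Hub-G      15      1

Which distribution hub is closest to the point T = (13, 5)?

Since √ is increasing, it suffices to compare squared distances:
d²(T, Hub-A) = (13−8)² + (5−22)² = 25 + 289 = 314
d²(T, Hub-B) = (13−5)² + (5−21)² = 64 + 256 = 320
d²(T, Hub-C) = (13−11)² + (5−27)² = 4 + 484 = 488
d²(T, Hub-D) = (13−17)² + (5−28)² = 16 + 529 = 545
d²(T, Hub-E) = (13−12)² + (5−1)² = 1 + 16 = 17
d²(T, Hub-F) = (13−11)² + (5−4)² = 4 + 1 = 5
d²(T, Hub-G) = (13−15)² + (5−1)² = 4 + 16 = 20
Minimum is at Hub-F.

Hub-F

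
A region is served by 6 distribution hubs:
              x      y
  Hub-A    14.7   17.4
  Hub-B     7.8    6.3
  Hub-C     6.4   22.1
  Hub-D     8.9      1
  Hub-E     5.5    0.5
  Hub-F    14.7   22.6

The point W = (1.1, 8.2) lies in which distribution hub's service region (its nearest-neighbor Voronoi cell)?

Compare squared distances (the ordering matches that of the actual distances):
d²(W, Hub-A) = 184.96 + 84.64 = 269.6
d²(W, Hub-B) = 44.89 + 3.61 = 48.5
d²(W, Hub-C) = 28.09 + 193.21 = 221.3
d²(W, Hub-D) = 60.84 + 51.84 = 112.68
d²(W, Hub-E) = 19.36 + 59.29 = 78.65
d²(W, Hub-F) = 184.96 + 207.36 = 392.32
Minimum is at Hub-B.

Hub-B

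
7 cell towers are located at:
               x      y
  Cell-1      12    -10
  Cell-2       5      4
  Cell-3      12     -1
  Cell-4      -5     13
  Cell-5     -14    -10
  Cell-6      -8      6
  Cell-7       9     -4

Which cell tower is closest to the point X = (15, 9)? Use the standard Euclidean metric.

Cell-3

Since √ is increasing, it suffices to compare squared distances:
d²(X, Cell-1) = (15−12)² + (9−(-10))² = 9 + 361 = 370
d²(X, Cell-2) = (15−5)² + (9−4)² = 100 + 25 = 125
d²(X, Cell-3) = (15−12)² + (9−(-1))² = 9 + 100 = 109
d²(X, Cell-4) = (15−(-5))² + (9−13)² = 400 + 16 = 416
d²(X, Cell-5) = (15−(-14))² + (9−(-10))² = 841 + 361 = 1202
d²(X, Cell-6) = (15−(-8))² + (9−6)² = 529 + 9 = 538
d²(X, Cell-7) = (15−9)² + (9−(-4))² = 36 + 169 = 205
The smallest is to Cell-3, so X lies in the Voronoi region of Cell-3.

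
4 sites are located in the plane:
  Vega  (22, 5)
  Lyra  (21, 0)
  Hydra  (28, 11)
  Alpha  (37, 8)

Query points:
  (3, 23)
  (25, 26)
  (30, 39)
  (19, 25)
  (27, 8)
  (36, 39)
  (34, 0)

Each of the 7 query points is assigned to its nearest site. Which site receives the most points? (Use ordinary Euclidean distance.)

Hydra

(3, 23) — d² to each: Vega:685, Lyra:853, Hydra:769, Alpha:1381 → nearest is Vega
(25, 26) — d² to each: Vega:450, Lyra:692, Hydra:234, Alpha:468 → nearest is Hydra
(30, 39) — d² to each: Vega:1220, Lyra:1602, Hydra:788, Alpha:1010 → nearest is Hydra
(19, 25) — d² to each: Vega:409, Lyra:629, Hydra:277, Alpha:613 → nearest is Hydra
(27, 8) — d² to each: Vega:34, Lyra:100, Hydra:10, Alpha:100 → nearest is Hydra
(36, 39) — d² to each: Vega:1352, Lyra:1746, Hydra:848, Alpha:962 → nearest is Hydra
(34, 0) — d² to each: Vega:169, Lyra:169, Hydra:157, Alpha:73 → nearest is Alpha
Tally — Vega:1, Hydra:5, Alpha:1. Hydra captures the most (5).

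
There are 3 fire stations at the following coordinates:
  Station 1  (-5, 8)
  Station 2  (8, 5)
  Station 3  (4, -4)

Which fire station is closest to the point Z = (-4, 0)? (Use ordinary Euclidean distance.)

Station 1

Since √ is increasing, it suffices to compare squared distances:
d²(Z, Station 1) = (-4−(-5))² + (0−8)² = 1 + 64 = 65
d²(Z, Station 2) = (-4−8)² + (0−5)² = 144 + 25 = 169
d²(Z, Station 3) = (-4−4)² + (0−(-4))² = 64 + 16 = 80
The smallest is to Station 1, so Z lies in the Voronoi region of Station 1.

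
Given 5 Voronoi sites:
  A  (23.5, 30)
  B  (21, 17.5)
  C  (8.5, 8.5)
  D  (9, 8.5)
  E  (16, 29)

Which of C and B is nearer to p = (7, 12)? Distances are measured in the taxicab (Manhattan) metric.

d(p,C) = |7−8.5| + |12−8.5| = 1.5 + 3.5 = 5
d(p,B) = |7−21| + |12−17.5| = 14 + 5.5 = 19.5
5 < 19.5, so C is closer.

C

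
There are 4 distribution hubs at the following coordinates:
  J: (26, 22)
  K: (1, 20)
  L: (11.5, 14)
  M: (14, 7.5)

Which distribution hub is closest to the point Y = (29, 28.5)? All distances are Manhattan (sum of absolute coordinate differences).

d(Y,J) = |29−26| + |28.5−22| = 3 + 6.5 = 9.5
d(Y,K) = |29−1| + |28.5−20| = 28 + 8.5 = 36.5
d(Y,L) = |29−11.5| + |28.5−14| = 17.5 + 14.5 = 32
d(Y,M) = |29−14| + |28.5−7.5| = 15 + 21 = 36
The smallest is to J, so Y lies in the Voronoi region of J.

J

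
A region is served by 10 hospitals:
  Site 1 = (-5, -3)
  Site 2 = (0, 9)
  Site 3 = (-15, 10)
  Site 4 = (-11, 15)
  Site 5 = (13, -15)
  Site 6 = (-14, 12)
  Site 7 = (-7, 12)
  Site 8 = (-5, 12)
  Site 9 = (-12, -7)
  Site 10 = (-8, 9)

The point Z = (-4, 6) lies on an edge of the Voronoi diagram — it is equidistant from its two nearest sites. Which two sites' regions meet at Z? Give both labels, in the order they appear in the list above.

Site 2 and Site 10

Squared distances from Z to each site:
d²(Z, Site 1) = (-4−(-5))² + (6−(-3))² = 1 + 81 = 82
d²(Z, Site 2) = (-4−0)² + (6−9)² = 16 + 9 = 25
d²(Z, Site 3) = (-4−(-15))² + (6−10)² = 121 + 16 = 137
d²(Z, Site 4) = (-4−(-11))² + (6−15)² = 49 + 81 = 130
d²(Z, Site 5) = (-4−13)² + (6−(-15))² = 289 + 441 = 730
d²(Z, Site 6) = (-4−(-14))² + (6−12)² = 100 + 36 = 136
d²(Z, Site 7) = (-4−(-7))² + (6−12)² = 9 + 36 = 45
d²(Z, Site 8) = (-4−(-5))² + (6−12)² = 1 + 36 = 37
d²(Z, Site 9) = (-4−(-12))² + (6−(-7))² = 64 + 169 = 233
d²(Z, Site 10) = (-4−(-8))² + (6−9)² = 16 + 9 = 25
Z is equidistant from Site 2 and Site 10 (both at squared distance 25), and every other site is strictly farther — so Z lies on the Site 2–Site 10 Voronoi edge.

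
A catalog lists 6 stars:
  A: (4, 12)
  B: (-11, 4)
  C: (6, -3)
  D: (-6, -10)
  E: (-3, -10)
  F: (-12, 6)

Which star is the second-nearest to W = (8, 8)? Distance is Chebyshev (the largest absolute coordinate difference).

d(W,A) = max(4, 4) = 4
d(W,B) = max(19, 4) = 19
d(W,C) = max(2, 11) = 11
d(W,D) = max(14, 18) = 18
d(W,E) = max(11, 18) = 18
d(W,F) = max(20, 2) = 20
Sorted ascending: A, C, D, … — the second-nearest is C.

C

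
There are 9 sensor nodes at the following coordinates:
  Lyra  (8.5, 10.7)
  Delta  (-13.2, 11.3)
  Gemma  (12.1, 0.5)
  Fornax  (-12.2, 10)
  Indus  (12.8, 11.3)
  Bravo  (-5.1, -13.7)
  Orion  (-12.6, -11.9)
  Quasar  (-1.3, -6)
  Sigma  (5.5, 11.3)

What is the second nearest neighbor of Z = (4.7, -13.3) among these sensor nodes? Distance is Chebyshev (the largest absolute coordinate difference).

Bravo

d(Z, Lyra) = max(3.8, 24) = 24
d(Z, Delta) = max(17.9, 24.6) = 24.6
d(Z, Gemma) = max(7.4, 13.8) = 13.8
d(Z, Fornax) = max(16.9, 23.3) = 23.3
d(Z, Indus) = max(8.1, 24.6) = 24.6
d(Z, Bravo) = max(9.8, 0.4) = 9.8
d(Z, Orion) = max(17.3, 1.4) = 17.3
d(Z, Quasar) = max(6, 7.3) = 7.3
d(Z, Sigma) = max(0.8, 24.6) = 24.6
Sorted ascending: Quasar, Bravo, Gemma, … — the second-nearest is Bravo.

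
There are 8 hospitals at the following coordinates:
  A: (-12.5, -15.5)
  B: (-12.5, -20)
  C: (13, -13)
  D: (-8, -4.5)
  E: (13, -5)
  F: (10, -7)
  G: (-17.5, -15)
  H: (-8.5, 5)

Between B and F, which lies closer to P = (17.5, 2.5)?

F

Compare squared distances:
|PB|² = (17.5−(-12.5))² + (2.5−(-20))² = 900 + 506.25 = 1406.25
|PF|² = (17.5−10)² + (2.5−(-7))² = 56.25 + 90.25 = 146.5
1406.25 > 146.5, so F is closer.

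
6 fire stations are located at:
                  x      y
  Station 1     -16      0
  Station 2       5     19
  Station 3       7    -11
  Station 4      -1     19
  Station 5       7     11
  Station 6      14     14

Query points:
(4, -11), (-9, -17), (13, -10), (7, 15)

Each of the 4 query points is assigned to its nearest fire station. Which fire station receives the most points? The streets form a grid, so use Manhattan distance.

Station 3

(4, -11) — d to each: Station 1:31, Station 2:31, Station 3:3, Station 4:35, Station 5:25, Station 6:35 → nearest is Station 3
(-9, -17) — d to each: Station 1:24, Station 2:50, Station 3:22, Station 4:44, Station 5:44, Station 6:54 → nearest is Station 3
(13, -10) — d to each: Station 1:39, Station 2:37, Station 3:7, Station 4:43, Station 5:27, Station 6:25 → nearest is Station 3
(7, 15) — d to each: Station 1:38, Station 2:6, Station 3:26, Station 4:12, Station 5:4, Station 6:8 → nearest is Station 5
Tally — Station 3:3, Station 5:1. Station 3 captures the most (3).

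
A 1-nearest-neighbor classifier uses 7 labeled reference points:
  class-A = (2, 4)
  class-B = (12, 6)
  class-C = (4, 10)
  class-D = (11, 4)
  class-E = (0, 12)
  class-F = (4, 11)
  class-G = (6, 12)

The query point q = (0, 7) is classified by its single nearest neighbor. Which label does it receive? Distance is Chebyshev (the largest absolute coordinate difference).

class-A

d(q, class-A) = max(2, 3) = 3
d(q, class-B) = max(12, 1) = 12
d(q, class-C) = max(4, 3) = 4
d(q, class-D) = max(11, 3) = 11
d(q, class-E) = max(0, 5) = 5
d(q, class-F) = max(4, 4) = 4
d(q, class-G) = max(6, 5) = 6
The smallest is to class-A, so q lies in the Voronoi region of class-A.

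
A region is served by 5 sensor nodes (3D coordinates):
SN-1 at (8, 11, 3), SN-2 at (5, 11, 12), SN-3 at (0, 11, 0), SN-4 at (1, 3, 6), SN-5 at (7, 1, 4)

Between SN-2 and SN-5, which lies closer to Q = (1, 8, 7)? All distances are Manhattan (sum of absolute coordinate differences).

SN-2

d(Q, SN-2) = |1−5| + |8−11| + |7−12| = 4 + 3 + 5 = 12
d(Q, SN-5) = |1−7| + |8−1| + |7−4| = 6 + 7 + 3 = 16
12 < 16, so SN-2 is closer.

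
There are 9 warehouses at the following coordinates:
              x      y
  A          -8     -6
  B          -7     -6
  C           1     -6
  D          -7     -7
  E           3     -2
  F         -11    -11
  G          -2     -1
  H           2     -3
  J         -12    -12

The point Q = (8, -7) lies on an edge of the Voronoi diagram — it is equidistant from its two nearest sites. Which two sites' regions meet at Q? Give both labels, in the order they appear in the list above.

C and E

Squared distances from Q to each site:
|QA|² = (8−(-8))² + (-7−(-6))² = 256 + 1 = 257
|QB|² = (8−(-7))² + (-7−(-6))² = 225 + 1 = 226
|QC|² = (8−1)² + (-7−(-6))² = 49 + 1 = 50
|QD|² = (8−(-7))² + (-7−(-7))² = 225 + 0 = 225
|QE|² = (8−3)² + (-7−(-2))² = 25 + 25 = 50
|QF|² = (8−(-11))² + (-7−(-11))² = 361 + 16 = 377
|QG|² = (8−(-2))² + (-7−(-1))² = 100 + 36 = 136
|QH|² = (8−2)² + (-7−(-3))² = 36 + 16 = 52
|QJ|² = (8−(-12))² + (-7−(-12))² = 400 + 25 = 425
Q is equidistant from C and E (both at squared distance 50), and every other site is strictly farther — so Q lies on the C–E Voronoi edge.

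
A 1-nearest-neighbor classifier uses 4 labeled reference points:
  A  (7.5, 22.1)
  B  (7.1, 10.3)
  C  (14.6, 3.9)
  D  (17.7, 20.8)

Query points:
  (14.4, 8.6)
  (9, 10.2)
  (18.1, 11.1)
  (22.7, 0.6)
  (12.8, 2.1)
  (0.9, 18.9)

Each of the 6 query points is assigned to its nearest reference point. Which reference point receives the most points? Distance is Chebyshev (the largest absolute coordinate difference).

(14.4, 8.6) — d to each: A:13.5, B:7.3, C:4.7, D:12.2 → nearest is C
(9, 10.2) — d to each: A:11.9, B:1.9, C:6.3, D:10.6 → nearest is B
(18.1, 11.1) — d to each: A:11, B:11, C:7.2, D:9.7 → nearest is C
(22.7, 0.6) — d to each: A:21.5, B:15.6, C:8.1, D:20.2 → nearest is C
(12.8, 2.1) — d to each: A:20, B:8.2, C:1.8, D:18.7 → nearest is C
(0.9, 18.9) — d to each: A:6.6, B:8.6, C:15, D:16.8 → nearest is A
Tally — A:1, B:1, C:4. C captures the most (4).

C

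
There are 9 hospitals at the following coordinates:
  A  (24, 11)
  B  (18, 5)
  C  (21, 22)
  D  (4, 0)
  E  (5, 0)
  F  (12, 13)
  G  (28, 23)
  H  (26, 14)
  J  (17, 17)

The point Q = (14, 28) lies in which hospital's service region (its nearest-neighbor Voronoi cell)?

Squared Euclidean distances:
|QA|² = 100 + 289 = 389
|QB|² = 16 + 529 = 545
|QC|² = 49 + 36 = 85
|QD|² = 100 + 784 = 884
|QE|² = 81 + 784 = 865
|QF|² = 4 + 225 = 229
|QG|² = 196 + 25 = 221
|QH|² = 144 + 196 = 340
|QJ|² = 9 + 121 = 130
Minimum is at C.

C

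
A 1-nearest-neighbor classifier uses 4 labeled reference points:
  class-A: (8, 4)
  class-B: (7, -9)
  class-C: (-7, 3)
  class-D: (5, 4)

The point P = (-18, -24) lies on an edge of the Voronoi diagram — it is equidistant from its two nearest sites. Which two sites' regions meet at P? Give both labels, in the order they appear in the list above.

Squared distances from P to each site:
d²(P, class-A) = 676 + 784 = 1460
d²(P, class-B) = 625 + 225 = 850
d²(P, class-C) = 121 + 729 = 850
d²(P, class-D) = 529 + 784 = 1313
P is equidistant from class-B and class-C (both at squared distance 850), and every other site is strictly farther — so P lies on the class-B–class-C Voronoi edge.

class-B and class-C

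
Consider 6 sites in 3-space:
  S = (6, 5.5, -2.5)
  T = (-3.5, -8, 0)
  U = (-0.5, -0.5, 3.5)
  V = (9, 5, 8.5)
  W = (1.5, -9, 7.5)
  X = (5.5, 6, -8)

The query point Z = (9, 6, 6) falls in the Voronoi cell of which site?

Compare squared distances (the ordering matches that of the actual distances):
|ZS|² = (9−6)² + (6−5.5)² + (6−(-2.5))² = 9 + 0.25 + 72.25 = 81.5
|ZT|² = (9−(-3.5))² + (6−(-8))² + (6−0)² = 156.25 + 196 + 36 = 388.25
|ZU|² = (9−(-0.5))² + (6−(-0.5))² + (6−3.5)² = 90.25 + 42.25 + 6.25 = 138.75
|ZV|² = (9−9)² + (6−5)² + (6−8.5)² = 0 + 1 + 6.25 = 7.25
|ZW|² = (9−1.5)² + (6−(-9))² + (6−7.5)² = 56.25 + 225 + 2.25 = 283.5
|ZX|² = (9−5.5)² + (6−6)² + (6−(-8))² = 12.25 + 0 + 196 = 208.25
The smallest is to V, so Z lies in the Voronoi region of V.

V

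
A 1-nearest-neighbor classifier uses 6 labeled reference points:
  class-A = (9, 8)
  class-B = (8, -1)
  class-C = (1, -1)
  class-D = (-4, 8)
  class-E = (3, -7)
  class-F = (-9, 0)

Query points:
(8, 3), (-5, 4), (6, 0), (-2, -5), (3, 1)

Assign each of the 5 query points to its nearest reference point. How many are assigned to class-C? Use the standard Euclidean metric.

(8, 3) — d² to each: class-A:26, class-B:16, class-C:65, class-D:169, class-E:125, class-F:298 → nearest is class-B
(-5, 4) — d² to each: class-A:212, class-B:194, class-C:61, class-D:17, class-E:185, class-F:32 → nearest is class-D
(6, 0) — d² to each: class-A:73, class-B:5, class-C:26, class-D:164, class-E:58, class-F:225 → nearest is class-B
(-2, -5) — d² to each: class-A:290, class-B:116, class-C:25, class-D:173, class-E:29, class-F:74 → nearest is class-C
(3, 1) — d² to each: class-A:85, class-B:29, class-C:8, class-D:98, class-E:64, class-F:145 → nearest is class-C
2 of the 5 points have class-C as nearest.

2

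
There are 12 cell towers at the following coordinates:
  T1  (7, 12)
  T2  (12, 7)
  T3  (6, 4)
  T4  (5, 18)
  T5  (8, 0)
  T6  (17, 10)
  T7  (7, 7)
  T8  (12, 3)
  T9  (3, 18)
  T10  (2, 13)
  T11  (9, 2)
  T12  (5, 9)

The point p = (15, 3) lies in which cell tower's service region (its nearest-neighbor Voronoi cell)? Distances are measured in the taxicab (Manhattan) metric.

d(p,T1) = 8 + 9 = 17
d(p,T2) = 3 + 4 = 7
d(p,T3) = 9 + 1 = 10
d(p,T4) = 10 + 15 = 25
d(p,T5) = 7 + 3 = 10
d(p,T6) = 2 + 7 = 9
d(p,T7) = 8 + 4 = 12
d(p,T8) = 3 + 0 = 3
d(p,T9) = 12 + 15 = 27
d(p, T10) = 13 + 10 = 23
d(p, T11) = 6 + 1 = 7
d(p, T12) = 10 + 6 = 16
The smallest is to T8, so p lies in the Voronoi region of T8.

T8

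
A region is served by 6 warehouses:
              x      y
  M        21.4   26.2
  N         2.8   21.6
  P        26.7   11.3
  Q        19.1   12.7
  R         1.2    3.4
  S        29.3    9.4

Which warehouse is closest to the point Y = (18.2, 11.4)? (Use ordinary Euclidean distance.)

Q

Squared Euclidean distances:
|YM|² = (18.2−21.4)² + (11.4−26.2)² = 10.24 + 219.04 = 229.28
|YN|² = (18.2−2.8)² + (11.4−21.6)² = 237.16 + 104.04 = 341.2
|YP|² = (18.2−26.7)² + (11.4−11.3)² = 72.25 + 0.01 = 72.26
|YQ|² = (18.2−19.1)² + (11.4−12.7)² = 0.81 + 1.69 = 2.5
|YR|² = (18.2−1.2)² + (11.4−3.4)² = 289 + 64 = 353
|YS|² = (18.2−29.3)² + (11.4−9.4)² = 123.21 + 4 = 127.21
Minimum is at Q.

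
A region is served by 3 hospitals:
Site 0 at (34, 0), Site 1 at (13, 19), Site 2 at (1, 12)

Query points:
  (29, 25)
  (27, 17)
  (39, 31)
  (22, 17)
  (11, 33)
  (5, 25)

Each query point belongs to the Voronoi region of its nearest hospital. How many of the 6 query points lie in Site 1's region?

6

(29, 25) — d² to each: Site 0:650, Site 1:292, Site 2:953 → nearest is Site 1
(27, 17) — d² to each: Site 0:338, Site 1:200, Site 2:701 → nearest is Site 1
(39, 31) — d² to each: Site 0:986, Site 1:820, Site 2:1805 → nearest is Site 1
(22, 17) — d² to each: Site 0:433, Site 1:85, Site 2:466 → nearest is Site 1
(11, 33) — d² to each: Site 0:1618, Site 1:200, Site 2:541 → nearest is Site 1
(5, 25) — d² to each: Site 0:1466, Site 1:100, Site 2:185 → nearest is Site 1
6 of the 6 points have Site 1 as nearest.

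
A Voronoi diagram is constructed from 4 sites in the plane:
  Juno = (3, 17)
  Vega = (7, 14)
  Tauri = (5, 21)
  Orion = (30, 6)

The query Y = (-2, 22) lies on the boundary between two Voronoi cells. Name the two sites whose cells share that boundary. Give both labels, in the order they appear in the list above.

Squared distances from Y to each site:
d²(Y, Juno) = 25 + 25 = 50
d²(Y, Vega) = 81 + 64 = 145
d²(Y, Tauri) = 49 + 1 = 50
d²(Y, Orion) = 1024 + 256 = 1280
Y is equidistant from Juno and Tauri (both at squared distance 50), and every other site is strictly farther — so Y lies on the Juno–Tauri Voronoi edge.

Juno and Tauri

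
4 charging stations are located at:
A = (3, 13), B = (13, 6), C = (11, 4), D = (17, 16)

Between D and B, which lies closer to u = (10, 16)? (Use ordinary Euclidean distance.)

Compare squared distances:
|uD|² = (10−17)² + (16−16)² = 49 + 0 = 49
|uB|² = (10−13)² + (16−6)² = 9 + 100 = 109
49 < 109, so D is closer.

D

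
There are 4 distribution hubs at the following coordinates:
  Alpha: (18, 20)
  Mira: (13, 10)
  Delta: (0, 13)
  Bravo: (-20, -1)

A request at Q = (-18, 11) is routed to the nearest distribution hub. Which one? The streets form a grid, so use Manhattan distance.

d(Q, Alpha) = |-18−18| + |11−20| = 36 + 9 = 45
d(Q, Mira) = |-18−13| + |11−10| = 31 + 1 = 32
d(Q, Delta) = |-18−0| + |11−13| = 18 + 2 = 20
d(Q, Bravo) = |-18−(-20)| + |11−(-1)| = 2 + 12 = 14
Minimum is at Bravo.

Bravo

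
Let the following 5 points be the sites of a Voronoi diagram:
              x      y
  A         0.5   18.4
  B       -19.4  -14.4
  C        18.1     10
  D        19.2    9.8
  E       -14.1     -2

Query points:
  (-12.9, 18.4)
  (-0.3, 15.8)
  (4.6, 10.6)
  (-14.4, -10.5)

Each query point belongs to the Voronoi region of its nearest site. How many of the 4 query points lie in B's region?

1

(-12.9, 18.4) — d² to each: A:179.56, B:1118.09, C:1031.56, D:1104.37, E:417.6 → nearest is A
(-0.3, 15.8) — d² to each: A:7.4, B:1276.85, C:372.2, D:416.25, E:507.28 → nearest is A
(4.6, 10.6) — d² to each: A:77.65, B:1201, C:182.61, D:213.8, E:508.45 → nearest is A
(-14.4, -10.5) — d² to each: A:1057.22, B:40.21, C:1476.5, D:1541.05, E:72.34 → nearest is B
1 of the 4 points has B as nearest.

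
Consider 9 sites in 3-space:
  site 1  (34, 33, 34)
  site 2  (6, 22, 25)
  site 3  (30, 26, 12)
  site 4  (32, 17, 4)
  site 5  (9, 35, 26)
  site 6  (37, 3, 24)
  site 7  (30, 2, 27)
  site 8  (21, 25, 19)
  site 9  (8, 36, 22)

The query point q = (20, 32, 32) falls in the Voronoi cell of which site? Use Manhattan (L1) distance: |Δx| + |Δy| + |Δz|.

d(q, site 1) = |20−34| + |32−33| + |32−34| = 14 + 1 + 2 = 17
d(q, site 2) = |20−6| + |32−22| + |32−25| = 14 + 10 + 7 = 31
d(q, site 3) = |20−30| + |32−26| + |32−12| = 10 + 6 + 20 = 36
d(q, site 4) = |20−32| + |32−17| + |32−4| = 12 + 15 + 28 = 55
d(q, site 5) = |20−9| + |32−35| + |32−26| = 11 + 3 + 6 = 20
d(q, site 6) = |20−37| + |32−3| + |32−24| = 17 + 29 + 8 = 54
d(q, site 7) = |20−30| + |32−2| + |32−27| = 10 + 30 + 5 = 45
d(q, site 8) = |20−21| + |32−25| + |32−19| = 1 + 7 + 13 = 21
d(q, site 9) = |20−8| + |32−36| + |32−22| = 12 + 4 + 10 = 26
The smallest is to site 1, so q lies in the Voronoi region of site 1.

site 1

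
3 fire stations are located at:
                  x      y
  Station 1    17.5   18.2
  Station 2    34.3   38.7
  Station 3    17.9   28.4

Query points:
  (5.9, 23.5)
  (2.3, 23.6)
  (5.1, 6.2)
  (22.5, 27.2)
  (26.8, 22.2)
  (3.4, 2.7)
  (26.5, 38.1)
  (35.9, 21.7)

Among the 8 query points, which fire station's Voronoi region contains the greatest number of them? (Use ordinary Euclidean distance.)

Station 1

(5.9, 23.5) — d² to each: Station 1:162.65, Station 2:1037.6, Station 3:168.01 → nearest is Station 1
(2.3, 23.6) — d² to each: Station 1:260.2, Station 2:1252.01, Station 3:266.4 → nearest is Station 1
(5.1, 6.2) — d² to each: Station 1:297.76, Station 2:1908.89, Station 3:656.68 → nearest is Station 1
(22.5, 27.2) — d² to each: Station 1:106, Station 2:271.49, Station 3:22.6 → nearest is Station 3
(26.8, 22.2) — d² to each: Station 1:102.49, Station 2:328.5, Station 3:117.65 → nearest is Station 1
(3.4, 2.7) — d² to each: Station 1:439.06, Station 2:2250.81, Station 3:870.74 → nearest is Station 1
(26.5, 38.1) — d² to each: Station 1:477.01, Station 2:61.2, Station 3:168.05 → nearest is Station 2
(35.9, 21.7) — d² to each: Station 1:350.81, Station 2:291.56, Station 3:368.89 → nearest is Station 2
Tally — Station 1:5, Station 2:2, Station 3:1. Station 1 captures the most (5).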